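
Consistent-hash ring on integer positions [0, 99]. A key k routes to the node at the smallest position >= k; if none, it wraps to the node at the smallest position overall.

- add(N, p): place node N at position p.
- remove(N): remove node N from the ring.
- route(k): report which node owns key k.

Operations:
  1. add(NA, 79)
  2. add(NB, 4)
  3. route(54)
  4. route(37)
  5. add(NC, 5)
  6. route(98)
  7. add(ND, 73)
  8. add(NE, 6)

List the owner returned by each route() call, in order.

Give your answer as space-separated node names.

Op 1: add NA@79 -> ring=[79:NA]
Op 2: add NB@4 -> ring=[4:NB,79:NA]
Op 3: route key 54: smallest pos >= 54 is 79 -> NA
Op 4: route key 37: smallest pos >= 37 is 79 -> NA
Op 5: add NC@5 -> ring=[4:NB,5:NC,79:NA]
Op 6: route key 98: none >= 98, wrap to smallest pos 4 -> NB
Op 7: add ND@73 -> ring=[4:NB,5:NC,73:ND,79:NA]
Op 8: add NE@6 -> ring=[4:NB,5:NC,6:NE,73:ND,79:NA]

Answer: NA NA NB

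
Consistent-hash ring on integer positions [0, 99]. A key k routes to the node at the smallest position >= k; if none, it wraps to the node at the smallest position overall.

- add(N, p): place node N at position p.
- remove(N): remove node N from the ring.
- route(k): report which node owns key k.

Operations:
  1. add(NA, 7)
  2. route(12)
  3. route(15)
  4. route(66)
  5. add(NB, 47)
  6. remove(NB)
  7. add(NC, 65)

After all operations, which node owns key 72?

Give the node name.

Op 1: add NA@7 -> ring=[7:NA]
Op 2: route key 12: none >= 12, wrap to smallest pos 7 -> NA
Op 3: route key 15: none >= 15, wrap to smallest pos 7 -> NA
Op 4: route key 66: none >= 66, wrap to smallest pos 7 -> NA
Op 5: add NB@47 -> ring=[7:NA,47:NB]
Op 6: remove NB -> ring=[7:NA]
Op 7: add NC@65 -> ring=[7:NA,65:NC]
Final route key 72: none >= 72, wrap to smallest pos 7 -> NA

Answer: NA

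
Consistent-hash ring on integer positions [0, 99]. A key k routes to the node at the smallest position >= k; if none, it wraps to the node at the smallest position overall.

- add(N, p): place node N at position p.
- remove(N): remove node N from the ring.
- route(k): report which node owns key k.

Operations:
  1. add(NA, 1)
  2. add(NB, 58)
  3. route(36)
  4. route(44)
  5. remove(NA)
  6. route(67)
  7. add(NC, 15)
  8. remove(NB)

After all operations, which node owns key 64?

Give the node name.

Answer: NC

Derivation:
Op 1: add NA@1 -> ring=[1:NA]
Op 2: add NB@58 -> ring=[1:NA,58:NB]
Op 3: route key 36: smallest pos >= 36 is 58 -> NB
Op 4: route key 44: smallest pos >= 44 is 58 -> NB
Op 5: remove NA -> ring=[58:NB]
Op 6: route key 67: none >= 67, wrap to smallest pos 58 -> NB
Op 7: add NC@15 -> ring=[15:NC,58:NB]
Op 8: remove NB -> ring=[15:NC]
Final route key 64: none >= 64, wrap to smallest pos 15 -> NC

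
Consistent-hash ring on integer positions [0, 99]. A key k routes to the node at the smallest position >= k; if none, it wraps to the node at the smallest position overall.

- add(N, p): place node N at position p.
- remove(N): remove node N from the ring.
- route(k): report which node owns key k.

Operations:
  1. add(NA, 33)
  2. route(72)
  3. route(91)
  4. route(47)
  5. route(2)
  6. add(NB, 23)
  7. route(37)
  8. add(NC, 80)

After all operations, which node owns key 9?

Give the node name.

Op 1: add NA@33 -> ring=[33:NA]
Op 2: route key 72: none >= 72, wrap to smallest pos 33 -> NA
Op 3: route key 91: none >= 91, wrap to smallest pos 33 -> NA
Op 4: route key 47: none >= 47, wrap to smallest pos 33 -> NA
Op 5: route key 2: smallest pos >= 2 is 33 -> NA
Op 6: add NB@23 -> ring=[23:NB,33:NA]
Op 7: route key 37: none >= 37, wrap to smallest pos 23 -> NB
Op 8: add NC@80 -> ring=[23:NB,33:NA,80:NC]
Final route key 9: smallest pos >= 9 is 23 -> NB

Answer: NB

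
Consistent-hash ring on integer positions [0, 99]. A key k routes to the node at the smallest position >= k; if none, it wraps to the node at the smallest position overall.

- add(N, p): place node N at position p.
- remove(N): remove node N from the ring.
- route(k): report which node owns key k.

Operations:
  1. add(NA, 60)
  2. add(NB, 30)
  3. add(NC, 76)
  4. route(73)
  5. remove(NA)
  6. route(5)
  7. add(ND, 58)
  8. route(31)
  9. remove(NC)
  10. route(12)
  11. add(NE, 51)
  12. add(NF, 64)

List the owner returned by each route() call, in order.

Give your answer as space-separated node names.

Op 1: add NA@60 -> ring=[60:NA]
Op 2: add NB@30 -> ring=[30:NB,60:NA]
Op 3: add NC@76 -> ring=[30:NB,60:NA,76:NC]
Op 4: route key 73: smallest pos >= 73 is 76 -> NC
Op 5: remove NA -> ring=[30:NB,76:NC]
Op 6: route key 5: smallest pos >= 5 is 30 -> NB
Op 7: add ND@58 -> ring=[30:NB,58:ND,76:NC]
Op 8: route key 31: smallest pos >= 31 is 58 -> ND
Op 9: remove NC -> ring=[30:NB,58:ND]
Op 10: route key 12: smallest pos >= 12 is 30 -> NB
Op 11: add NE@51 -> ring=[30:NB,51:NE,58:ND]
Op 12: add NF@64 -> ring=[30:NB,51:NE,58:ND,64:NF]

Answer: NC NB ND NB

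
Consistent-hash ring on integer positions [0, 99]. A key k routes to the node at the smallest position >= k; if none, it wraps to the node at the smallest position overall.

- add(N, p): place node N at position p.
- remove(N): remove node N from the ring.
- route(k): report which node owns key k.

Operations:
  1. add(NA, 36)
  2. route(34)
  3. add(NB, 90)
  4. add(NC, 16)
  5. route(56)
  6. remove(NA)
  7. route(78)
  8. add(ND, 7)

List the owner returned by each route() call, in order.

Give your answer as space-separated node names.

Op 1: add NA@36 -> ring=[36:NA]
Op 2: route key 34: smallest pos >= 34 is 36 -> NA
Op 3: add NB@90 -> ring=[36:NA,90:NB]
Op 4: add NC@16 -> ring=[16:NC,36:NA,90:NB]
Op 5: route key 56: smallest pos >= 56 is 90 -> NB
Op 6: remove NA -> ring=[16:NC,90:NB]
Op 7: route key 78: smallest pos >= 78 is 90 -> NB
Op 8: add ND@7 -> ring=[7:ND,16:NC,90:NB]

Answer: NA NB NB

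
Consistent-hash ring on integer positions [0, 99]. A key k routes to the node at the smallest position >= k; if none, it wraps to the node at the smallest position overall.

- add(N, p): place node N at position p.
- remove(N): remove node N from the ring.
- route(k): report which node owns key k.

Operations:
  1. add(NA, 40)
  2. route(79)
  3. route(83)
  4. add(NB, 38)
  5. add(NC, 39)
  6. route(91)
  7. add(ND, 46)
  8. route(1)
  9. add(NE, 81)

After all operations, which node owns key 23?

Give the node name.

Op 1: add NA@40 -> ring=[40:NA]
Op 2: route key 79: none >= 79, wrap to smallest pos 40 -> NA
Op 3: route key 83: none >= 83, wrap to smallest pos 40 -> NA
Op 4: add NB@38 -> ring=[38:NB,40:NA]
Op 5: add NC@39 -> ring=[38:NB,39:NC,40:NA]
Op 6: route key 91: none >= 91, wrap to smallest pos 38 -> NB
Op 7: add ND@46 -> ring=[38:NB,39:NC,40:NA,46:ND]
Op 8: route key 1: smallest pos >= 1 is 38 -> NB
Op 9: add NE@81 -> ring=[38:NB,39:NC,40:NA,46:ND,81:NE]
Final route key 23: smallest pos >= 23 is 38 -> NB

Answer: NB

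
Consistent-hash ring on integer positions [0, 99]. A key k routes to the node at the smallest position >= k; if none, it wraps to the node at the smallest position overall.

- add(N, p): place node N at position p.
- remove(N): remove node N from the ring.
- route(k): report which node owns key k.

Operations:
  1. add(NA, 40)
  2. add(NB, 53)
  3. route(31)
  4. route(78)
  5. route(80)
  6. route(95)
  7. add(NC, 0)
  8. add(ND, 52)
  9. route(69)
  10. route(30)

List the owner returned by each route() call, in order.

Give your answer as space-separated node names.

Answer: NA NA NA NA NC NA

Derivation:
Op 1: add NA@40 -> ring=[40:NA]
Op 2: add NB@53 -> ring=[40:NA,53:NB]
Op 3: route key 31: smallest pos >= 31 is 40 -> NA
Op 4: route key 78: none >= 78, wrap to smallest pos 40 -> NA
Op 5: route key 80: none >= 80, wrap to smallest pos 40 -> NA
Op 6: route key 95: none >= 95, wrap to smallest pos 40 -> NA
Op 7: add NC@0 -> ring=[0:NC,40:NA,53:NB]
Op 8: add ND@52 -> ring=[0:NC,40:NA,52:ND,53:NB]
Op 9: route key 69: none >= 69, wrap to smallest pos 0 -> NC
Op 10: route key 30: smallest pos >= 30 is 40 -> NA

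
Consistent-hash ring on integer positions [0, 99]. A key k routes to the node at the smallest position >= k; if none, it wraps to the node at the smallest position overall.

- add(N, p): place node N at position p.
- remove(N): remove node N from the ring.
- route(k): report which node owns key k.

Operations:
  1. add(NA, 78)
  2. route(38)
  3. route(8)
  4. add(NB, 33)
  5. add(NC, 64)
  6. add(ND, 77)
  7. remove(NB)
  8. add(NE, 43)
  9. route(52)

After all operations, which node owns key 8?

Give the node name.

Answer: NE

Derivation:
Op 1: add NA@78 -> ring=[78:NA]
Op 2: route key 38: smallest pos >= 38 is 78 -> NA
Op 3: route key 8: smallest pos >= 8 is 78 -> NA
Op 4: add NB@33 -> ring=[33:NB,78:NA]
Op 5: add NC@64 -> ring=[33:NB,64:NC,78:NA]
Op 6: add ND@77 -> ring=[33:NB,64:NC,77:ND,78:NA]
Op 7: remove NB -> ring=[64:NC,77:ND,78:NA]
Op 8: add NE@43 -> ring=[43:NE,64:NC,77:ND,78:NA]
Op 9: route key 52: smallest pos >= 52 is 64 -> NC
Final route key 8: smallest pos >= 8 is 43 -> NE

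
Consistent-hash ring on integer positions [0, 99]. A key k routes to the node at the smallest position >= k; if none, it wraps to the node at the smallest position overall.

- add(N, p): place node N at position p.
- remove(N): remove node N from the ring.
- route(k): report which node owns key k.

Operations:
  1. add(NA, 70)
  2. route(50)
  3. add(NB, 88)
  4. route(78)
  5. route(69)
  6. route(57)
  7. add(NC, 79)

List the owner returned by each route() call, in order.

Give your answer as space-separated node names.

Op 1: add NA@70 -> ring=[70:NA]
Op 2: route key 50: smallest pos >= 50 is 70 -> NA
Op 3: add NB@88 -> ring=[70:NA,88:NB]
Op 4: route key 78: smallest pos >= 78 is 88 -> NB
Op 5: route key 69: smallest pos >= 69 is 70 -> NA
Op 6: route key 57: smallest pos >= 57 is 70 -> NA
Op 7: add NC@79 -> ring=[70:NA,79:NC,88:NB]

Answer: NA NB NA NA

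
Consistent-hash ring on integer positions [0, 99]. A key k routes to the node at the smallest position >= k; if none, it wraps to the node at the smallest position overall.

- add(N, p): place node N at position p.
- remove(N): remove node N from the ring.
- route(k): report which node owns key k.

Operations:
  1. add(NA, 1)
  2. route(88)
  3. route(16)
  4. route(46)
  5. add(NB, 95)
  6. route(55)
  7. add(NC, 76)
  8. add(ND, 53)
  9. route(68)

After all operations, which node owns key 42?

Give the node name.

Answer: ND

Derivation:
Op 1: add NA@1 -> ring=[1:NA]
Op 2: route key 88: none >= 88, wrap to smallest pos 1 -> NA
Op 3: route key 16: none >= 16, wrap to smallest pos 1 -> NA
Op 4: route key 46: none >= 46, wrap to smallest pos 1 -> NA
Op 5: add NB@95 -> ring=[1:NA,95:NB]
Op 6: route key 55: smallest pos >= 55 is 95 -> NB
Op 7: add NC@76 -> ring=[1:NA,76:NC,95:NB]
Op 8: add ND@53 -> ring=[1:NA,53:ND,76:NC,95:NB]
Op 9: route key 68: smallest pos >= 68 is 76 -> NC
Final route key 42: smallest pos >= 42 is 53 -> ND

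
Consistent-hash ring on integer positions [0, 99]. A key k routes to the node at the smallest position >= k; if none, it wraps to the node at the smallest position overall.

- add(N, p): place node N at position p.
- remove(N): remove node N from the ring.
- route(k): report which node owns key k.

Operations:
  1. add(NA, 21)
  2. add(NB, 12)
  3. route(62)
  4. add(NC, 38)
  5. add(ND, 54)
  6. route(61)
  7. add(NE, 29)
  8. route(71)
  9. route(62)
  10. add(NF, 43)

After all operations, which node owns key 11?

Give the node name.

Answer: NB

Derivation:
Op 1: add NA@21 -> ring=[21:NA]
Op 2: add NB@12 -> ring=[12:NB,21:NA]
Op 3: route key 62: none >= 62, wrap to smallest pos 12 -> NB
Op 4: add NC@38 -> ring=[12:NB,21:NA,38:NC]
Op 5: add ND@54 -> ring=[12:NB,21:NA,38:NC,54:ND]
Op 6: route key 61: none >= 61, wrap to smallest pos 12 -> NB
Op 7: add NE@29 -> ring=[12:NB,21:NA,29:NE,38:NC,54:ND]
Op 8: route key 71: none >= 71, wrap to smallest pos 12 -> NB
Op 9: route key 62: none >= 62, wrap to smallest pos 12 -> NB
Op 10: add NF@43 -> ring=[12:NB,21:NA,29:NE,38:NC,43:NF,54:ND]
Final route key 11: smallest pos >= 11 is 12 -> NB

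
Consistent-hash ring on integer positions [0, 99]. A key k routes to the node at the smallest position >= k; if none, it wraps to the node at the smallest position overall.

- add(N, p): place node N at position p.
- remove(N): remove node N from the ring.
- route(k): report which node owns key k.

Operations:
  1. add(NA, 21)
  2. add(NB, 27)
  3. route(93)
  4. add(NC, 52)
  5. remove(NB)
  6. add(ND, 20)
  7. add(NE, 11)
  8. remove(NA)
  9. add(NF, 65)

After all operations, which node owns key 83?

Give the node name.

Answer: NE

Derivation:
Op 1: add NA@21 -> ring=[21:NA]
Op 2: add NB@27 -> ring=[21:NA,27:NB]
Op 3: route key 93: none >= 93, wrap to smallest pos 21 -> NA
Op 4: add NC@52 -> ring=[21:NA,27:NB,52:NC]
Op 5: remove NB -> ring=[21:NA,52:NC]
Op 6: add ND@20 -> ring=[20:ND,21:NA,52:NC]
Op 7: add NE@11 -> ring=[11:NE,20:ND,21:NA,52:NC]
Op 8: remove NA -> ring=[11:NE,20:ND,52:NC]
Op 9: add NF@65 -> ring=[11:NE,20:ND,52:NC,65:NF]
Final route key 83: none >= 83, wrap to smallest pos 11 -> NE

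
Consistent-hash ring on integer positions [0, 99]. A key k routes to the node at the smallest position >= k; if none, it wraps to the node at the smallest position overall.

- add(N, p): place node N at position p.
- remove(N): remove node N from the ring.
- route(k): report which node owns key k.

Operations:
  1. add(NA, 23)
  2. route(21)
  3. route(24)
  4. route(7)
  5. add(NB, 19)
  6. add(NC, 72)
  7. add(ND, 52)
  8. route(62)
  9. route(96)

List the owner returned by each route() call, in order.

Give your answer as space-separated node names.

Answer: NA NA NA NC NB

Derivation:
Op 1: add NA@23 -> ring=[23:NA]
Op 2: route key 21: smallest pos >= 21 is 23 -> NA
Op 3: route key 24: none >= 24, wrap to smallest pos 23 -> NA
Op 4: route key 7: smallest pos >= 7 is 23 -> NA
Op 5: add NB@19 -> ring=[19:NB,23:NA]
Op 6: add NC@72 -> ring=[19:NB,23:NA,72:NC]
Op 7: add ND@52 -> ring=[19:NB,23:NA,52:ND,72:NC]
Op 8: route key 62: smallest pos >= 62 is 72 -> NC
Op 9: route key 96: none >= 96, wrap to smallest pos 19 -> NB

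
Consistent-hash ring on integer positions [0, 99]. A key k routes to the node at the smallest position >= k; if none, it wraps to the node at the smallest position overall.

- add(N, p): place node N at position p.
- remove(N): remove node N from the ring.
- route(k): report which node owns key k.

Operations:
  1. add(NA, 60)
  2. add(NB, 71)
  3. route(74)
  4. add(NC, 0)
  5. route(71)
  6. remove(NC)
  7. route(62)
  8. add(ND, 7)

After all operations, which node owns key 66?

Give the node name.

Op 1: add NA@60 -> ring=[60:NA]
Op 2: add NB@71 -> ring=[60:NA,71:NB]
Op 3: route key 74: none >= 74, wrap to smallest pos 60 -> NA
Op 4: add NC@0 -> ring=[0:NC,60:NA,71:NB]
Op 5: route key 71: smallest pos >= 71 is 71 -> NB
Op 6: remove NC -> ring=[60:NA,71:NB]
Op 7: route key 62: smallest pos >= 62 is 71 -> NB
Op 8: add ND@7 -> ring=[7:ND,60:NA,71:NB]
Final route key 66: smallest pos >= 66 is 71 -> NB

Answer: NB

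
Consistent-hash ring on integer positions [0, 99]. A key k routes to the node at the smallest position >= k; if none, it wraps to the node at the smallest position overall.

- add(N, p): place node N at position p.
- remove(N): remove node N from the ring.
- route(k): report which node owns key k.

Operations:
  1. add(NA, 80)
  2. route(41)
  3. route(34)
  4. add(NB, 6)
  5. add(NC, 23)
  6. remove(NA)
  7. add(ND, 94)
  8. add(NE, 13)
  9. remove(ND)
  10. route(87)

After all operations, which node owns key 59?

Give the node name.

Op 1: add NA@80 -> ring=[80:NA]
Op 2: route key 41: smallest pos >= 41 is 80 -> NA
Op 3: route key 34: smallest pos >= 34 is 80 -> NA
Op 4: add NB@6 -> ring=[6:NB,80:NA]
Op 5: add NC@23 -> ring=[6:NB,23:NC,80:NA]
Op 6: remove NA -> ring=[6:NB,23:NC]
Op 7: add ND@94 -> ring=[6:NB,23:NC,94:ND]
Op 8: add NE@13 -> ring=[6:NB,13:NE,23:NC,94:ND]
Op 9: remove ND -> ring=[6:NB,13:NE,23:NC]
Op 10: route key 87: none >= 87, wrap to smallest pos 6 -> NB
Final route key 59: none >= 59, wrap to smallest pos 6 -> NB

Answer: NB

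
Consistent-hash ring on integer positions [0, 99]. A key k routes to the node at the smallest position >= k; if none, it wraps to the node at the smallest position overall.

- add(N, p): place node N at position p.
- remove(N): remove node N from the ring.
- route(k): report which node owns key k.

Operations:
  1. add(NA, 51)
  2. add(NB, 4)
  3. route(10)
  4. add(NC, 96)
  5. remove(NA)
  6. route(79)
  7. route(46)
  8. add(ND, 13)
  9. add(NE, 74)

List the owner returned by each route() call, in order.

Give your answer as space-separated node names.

Answer: NA NC NC

Derivation:
Op 1: add NA@51 -> ring=[51:NA]
Op 2: add NB@4 -> ring=[4:NB,51:NA]
Op 3: route key 10: smallest pos >= 10 is 51 -> NA
Op 4: add NC@96 -> ring=[4:NB,51:NA,96:NC]
Op 5: remove NA -> ring=[4:NB,96:NC]
Op 6: route key 79: smallest pos >= 79 is 96 -> NC
Op 7: route key 46: smallest pos >= 46 is 96 -> NC
Op 8: add ND@13 -> ring=[4:NB,13:ND,96:NC]
Op 9: add NE@74 -> ring=[4:NB,13:ND,74:NE,96:NC]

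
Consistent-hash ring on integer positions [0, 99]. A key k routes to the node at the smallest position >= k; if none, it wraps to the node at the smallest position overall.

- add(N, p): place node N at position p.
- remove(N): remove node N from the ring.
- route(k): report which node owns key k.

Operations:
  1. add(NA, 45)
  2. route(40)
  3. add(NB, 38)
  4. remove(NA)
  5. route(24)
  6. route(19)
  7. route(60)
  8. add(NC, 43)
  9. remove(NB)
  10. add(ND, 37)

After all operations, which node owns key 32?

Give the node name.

Answer: ND

Derivation:
Op 1: add NA@45 -> ring=[45:NA]
Op 2: route key 40: smallest pos >= 40 is 45 -> NA
Op 3: add NB@38 -> ring=[38:NB,45:NA]
Op 4: remove NA -> ring=[38:NB]
Op 5: route key 24: smallest pos >= 24 is 38 -> NB
Op 6: route key 19: smallest pos >= 19 is 38 -> NB
Op 7: route key 60: none >= 60, wrap to smallest pos 38 -> NB
Op 8: add NC@43 -> ring=[38:NB,43:NC]
Op 9: remove NB -> ring=[43:NC]
Op 10: add ND@37 -> ring=[37:ND,43:NC]
Final route key 32: smallest pos >= 32 is 37 -> ND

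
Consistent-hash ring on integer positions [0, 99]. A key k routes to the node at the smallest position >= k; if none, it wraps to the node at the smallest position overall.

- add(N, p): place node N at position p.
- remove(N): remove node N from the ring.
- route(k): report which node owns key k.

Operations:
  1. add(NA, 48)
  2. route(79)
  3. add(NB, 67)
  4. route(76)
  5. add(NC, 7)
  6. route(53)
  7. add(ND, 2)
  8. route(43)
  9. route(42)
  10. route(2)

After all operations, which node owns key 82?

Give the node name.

Answer: ND

Derivation:
Op 1: add NA@48 -> ring=[48:NA]
Op 2: route key 79: none >= 79, wrap to smallest pos 48 -> NA
Op 3: add NB@67 -> ring=[48:NA,67:NB]
Op 4: route key 76: none >= 76, wrap to smallest pos 48 -> NA
Op 5: add NC@7 -> ring=[7:NC,48:NA,67:NB]
Op 6: route key 53: smallest pos >= 53 is 67 -> NB
Op 7: add ND@2 -> ring=[2:ND,7:NC,48:NA,67:NB]
Op 8: route key 43: smallest pos >= 43 is 48 -> NA
Op 9: route key 42: smallest pos >= 42 is 48 -> NA
Op 10: route key 2: smallest pos >= 2 is 2 -> ND
Final route key 82: none >= 82, wrap to smallest pos 2 -> ND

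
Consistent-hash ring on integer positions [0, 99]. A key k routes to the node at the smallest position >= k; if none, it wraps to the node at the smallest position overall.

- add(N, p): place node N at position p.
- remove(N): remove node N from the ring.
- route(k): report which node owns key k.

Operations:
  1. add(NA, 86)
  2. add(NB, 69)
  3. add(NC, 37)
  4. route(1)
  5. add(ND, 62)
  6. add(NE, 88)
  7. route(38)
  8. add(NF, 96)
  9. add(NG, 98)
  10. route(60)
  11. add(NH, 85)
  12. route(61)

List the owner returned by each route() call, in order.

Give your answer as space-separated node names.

Op 1: add NA@86 -> ring=[86:NA]
Op 2: add NB@69 -> ring=[69:NB,86:NA]
Op 3: add NC@37 -> ring=[37:NC,69:NB,86:NA]
Op 4: route key 1: smallest pos >= 1 is 37 -> NC
Op 5: add ND@62 -> ring=[37:NC,62:ND,69:NB,86:NA]
Op 6: add NE@88 -> ring=[37:NC,62:ND,69:NB,86:NA,88:NE]
Op 7: route key 38: smallest pos >= 38 is 62 -> ND
Op 8: add NF@96 -> ring=[37:NC,62:ND,69:NB,86:NA,88:NE,96:NF]
Op 9: add NG@98 -> ring=[37:NC,62:ND,69:NB,86:NA,88:NE,96:NF,98:NG]
Op 10: route key 60: smallest pos >= 60 is 62 -> ND
Op 11: add NH@85 -> ring=[37:NC,62:ND,69:NB,85:NH,86:NA,88:NE,96:NF,98:NG]
Op 12: route key 61: smallest pos >= 61 is 62 -> ND

Answer: NC ND ND ND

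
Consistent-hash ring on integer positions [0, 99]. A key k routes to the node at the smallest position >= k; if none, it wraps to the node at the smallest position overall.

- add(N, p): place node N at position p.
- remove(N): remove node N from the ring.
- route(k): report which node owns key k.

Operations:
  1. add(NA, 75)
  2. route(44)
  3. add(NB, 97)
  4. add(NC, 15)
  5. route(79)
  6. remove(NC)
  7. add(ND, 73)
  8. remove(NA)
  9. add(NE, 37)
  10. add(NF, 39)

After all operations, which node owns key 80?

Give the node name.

Op 1: add NA@75 -> ring=[75:NA]
Op 2: route key 44: smallest pos >= 44 is 75 -> NA
Op 3: add NB@97 -> ring=[75:NA,97:NB]
Op 4: add NC@15 -> ring=[15:NC,75:NA,97:NB]
Op 5: route key 79: smallest pos >= 79 is 97 -> NB
Op 6: remove NC -> ring=[75:NA,97:NB]
Op 7: add ND@73 -> ring=[73:ND,75:NA,97:NB]
Op 8: remove NA -> ring=[73:ND,97:NB]
Op 9: add NE@37 -> ring=[37:NE,73:ND,97:NB]
Op 10: add NF@39 -> ring=[37:NE,39:NF,73:ND,97:NB]
Final route key 80: smallest pos >= 80 is 97 -> NB

Answer: NB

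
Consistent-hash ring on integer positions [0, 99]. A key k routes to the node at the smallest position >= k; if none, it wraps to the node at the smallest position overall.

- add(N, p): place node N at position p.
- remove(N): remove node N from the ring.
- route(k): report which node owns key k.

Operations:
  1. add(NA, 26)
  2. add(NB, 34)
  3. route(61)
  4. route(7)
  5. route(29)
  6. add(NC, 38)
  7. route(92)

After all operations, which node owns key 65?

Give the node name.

Op 1: add NA@26 -> ring=[26:NA]
Op 2: add NB@34 -> ring=[26:NA,34:NB]
Op 3: route key 61: none >= 61, wrap to smallest pos 26 -> NA
Op 4: route key 7: smallest pos >= 7 is 26 -> NA
Op 5: route key 29: smallest pos >= 29 is 34 -> NB
Op 6: add NC@38 -> ring=[26:NA,34:NB,38:NC]
Op 7: route key 92: none >= 92, wrap to smallest pos 26 -> NA
Final route key 65: none >= 65, wrap to smallest pos 26 -> NA

Answer: NA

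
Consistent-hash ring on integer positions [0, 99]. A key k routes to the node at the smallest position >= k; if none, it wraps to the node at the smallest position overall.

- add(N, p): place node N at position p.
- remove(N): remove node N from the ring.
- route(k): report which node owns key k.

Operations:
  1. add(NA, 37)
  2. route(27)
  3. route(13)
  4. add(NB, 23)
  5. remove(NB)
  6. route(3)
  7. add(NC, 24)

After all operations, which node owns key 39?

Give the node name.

Answer: NC

Derivation:
Op 1: add NA@37 -> ring=[37:NA]
Op 2: route key 27: smallest pos >= 27 is 37 -> NA
Op 3: route key 13: smallest pos >= 13 is 37 -> NA
Op 4: add NB@23 -> ring=[23:NB,37:NA]
Op 5: remove NB -> ring=[37:NA]
Op 6: route key 3: smallest pos >= 3 is 37 -> NA
Op 7: add NC@24 -> ring=[24:NC,37:NA]
Final route key 39: none >= 39, wrap to smallest pos 24 -> NC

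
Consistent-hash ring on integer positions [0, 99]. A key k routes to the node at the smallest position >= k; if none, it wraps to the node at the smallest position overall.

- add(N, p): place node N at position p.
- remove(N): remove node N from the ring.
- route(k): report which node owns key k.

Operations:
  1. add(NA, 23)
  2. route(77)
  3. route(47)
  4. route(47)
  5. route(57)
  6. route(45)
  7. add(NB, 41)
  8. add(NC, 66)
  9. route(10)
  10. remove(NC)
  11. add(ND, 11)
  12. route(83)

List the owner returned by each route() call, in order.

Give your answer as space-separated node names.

Op 1: add NA@23 -> ring=[23:NA]
Op 2: route key 77: none >= 77, wrap to smallest pos 23 -> NA
Op 3: route key 47: none >= 47, wrap to smallest pos 23 -> NA
Op 4: route key 47: none >= 47, wrap to smallest pos 23 -> NA
Op 5: route key 57: none >= 57, wrap to smallest pos 23 -> NA
Op 6: route key 45: none >= 45, wrap to smallest pos 23 -> NA
Op 7: add NB@41 -> ring=[23:NA,41:NB]
Op 8: add NC@66 -> ring=[23:NA,41:NB,66:NC]
Op 9: route key 10: smallest pos >= 10 is 23 -> NA
Op 10: remove NC -> ring=[23:NA,41:NB]
Op 11: add ND@11 -> ring=[11:ND,23:NA,41:NB]
Op 12: route key 83: none >= 83, wrap to smallest pos 11 -> ND

Answer: NA NA NA NA NA NA ND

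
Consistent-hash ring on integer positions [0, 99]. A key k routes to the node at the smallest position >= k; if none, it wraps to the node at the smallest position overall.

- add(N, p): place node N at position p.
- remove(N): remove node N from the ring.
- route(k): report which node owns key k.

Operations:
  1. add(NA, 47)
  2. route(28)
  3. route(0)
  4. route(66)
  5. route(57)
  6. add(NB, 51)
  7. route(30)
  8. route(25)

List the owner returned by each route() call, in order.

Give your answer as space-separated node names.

Answer: NA NA NA NA NA NA

Derivation:
Op 1: add NA@47 -> ring=[47:NA]
Op 2: route key 28: smallest pos >= 28 is 47 -> NA
Op 3: route key 0: smallest pos >= 0 is 47 -> NA
Op 4: route key 66: none >= 66, wrap to smallest pos 47 -> NA
Op 5: route key 57: none >= 57, wrap to smallest pos 47 -> NA
Op 6: add NB@51 -> ring=[47:NA,51:NB]
Op 7: route key 30: smallest pos >= 30 is 47 -> NA
Op 8: route key 25: smallest pos >= 25 is 47 -> NA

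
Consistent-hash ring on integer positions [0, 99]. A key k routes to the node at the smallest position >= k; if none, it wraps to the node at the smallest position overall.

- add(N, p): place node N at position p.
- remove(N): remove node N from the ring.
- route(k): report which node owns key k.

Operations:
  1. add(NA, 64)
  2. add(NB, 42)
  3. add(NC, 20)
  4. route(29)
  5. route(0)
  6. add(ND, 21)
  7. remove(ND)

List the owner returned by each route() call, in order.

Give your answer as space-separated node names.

Op 1: add NA@64 -> ring=[64:NA]
Op 2: add NB@42 -> ring=[42:NB,64:NA]
Op 3: add NC@20 -> ring=[20:NC,42:NB,64:NA]
Op 4: route key 29: smallest pos >= 29 is 42 -> NB
Op 5: route key 0: smallest pos >= 0 is 20 -> NC
Op 6: add ND@21 -> ring=[20:NC,21:ND,42:NB,64:NA]
Op 7: remove ND -> ring=[20:NC,42:NB,64:NA]

Answer: NB NC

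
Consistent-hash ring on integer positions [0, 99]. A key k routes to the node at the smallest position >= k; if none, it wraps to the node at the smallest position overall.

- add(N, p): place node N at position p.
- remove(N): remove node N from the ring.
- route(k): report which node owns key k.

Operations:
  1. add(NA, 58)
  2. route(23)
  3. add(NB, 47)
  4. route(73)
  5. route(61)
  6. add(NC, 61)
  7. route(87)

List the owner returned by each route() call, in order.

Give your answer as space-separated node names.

Op 1: add NA@58 -> ring=[58:NA]
Op 2: route key 23: smallest pos >= 23 is 58 -> NA
Op 3: add NB@47 -> ring=[47:NB,58:NA]
Op 4: route key 73: none >= 73, wrap to smallest pos 47 -> NB
Op 5: route key 61: none >= 61, wrap to smallest pos 47 -> NB
Op 6: add NC@61 -> ring=[47:NB,58:NA,61:NC]
Op 7: route key 87: none >= 87, wrap to smallest pos 47 -> NB

Answer: NA NB NB NB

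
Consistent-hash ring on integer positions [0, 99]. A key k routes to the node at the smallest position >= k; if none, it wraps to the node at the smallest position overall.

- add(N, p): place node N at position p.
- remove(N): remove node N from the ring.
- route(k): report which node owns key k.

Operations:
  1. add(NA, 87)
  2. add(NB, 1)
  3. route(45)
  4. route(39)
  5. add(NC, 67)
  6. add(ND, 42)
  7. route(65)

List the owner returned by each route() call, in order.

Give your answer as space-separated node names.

Op 1: add NA@87 -> ring=[87:NA]
Op 2: add NB@1 -> ring=[1:NB,87:NA]
Op 3: route key 45: smallest pos >= 45 is 87 -> NA
Op 4: route key 39: smallest pos >= 39 is 87 -> NA
Op 5: add NC@67 -> ring=[1:NB,67:NC,87:NA]
Op 6: add ND@42 -> ring=[1:NB,42:ND,67:NC,87:NA]
Op 7: route key 65: smallest pos >= 65 is 67 -> NC

Answer: NA NA NC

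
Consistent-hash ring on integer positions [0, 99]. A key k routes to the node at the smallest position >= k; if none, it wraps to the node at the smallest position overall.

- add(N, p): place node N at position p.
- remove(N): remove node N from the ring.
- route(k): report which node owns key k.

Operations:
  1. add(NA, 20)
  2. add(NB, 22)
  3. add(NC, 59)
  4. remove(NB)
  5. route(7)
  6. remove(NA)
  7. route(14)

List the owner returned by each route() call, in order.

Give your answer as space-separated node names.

Op 1: add NA@20 -> ring=[20:NA]
Op 2: add NB@22 -> ring=[20:NA,22:NB]
Op 3: add NC@59 -> ring=[20:NA,22:NB,59:NC]
Op 4: remove NB -> ring=[20:NA,59:NC]
Op 5: route key 7: smallest pos >= 7 is 20 -> NA
Op 6: remove NA -> ring=[59:NC]
Op 7: route key 14: smallest pos >= 14 is 59 -> NC

Answer: NA NC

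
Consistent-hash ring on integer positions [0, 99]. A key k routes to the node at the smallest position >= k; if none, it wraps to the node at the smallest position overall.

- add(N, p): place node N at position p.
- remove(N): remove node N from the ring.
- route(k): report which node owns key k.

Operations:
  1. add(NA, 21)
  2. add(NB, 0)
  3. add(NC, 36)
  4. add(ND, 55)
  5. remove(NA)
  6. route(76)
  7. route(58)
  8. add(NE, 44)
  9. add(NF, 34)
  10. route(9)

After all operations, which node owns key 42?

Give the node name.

Op 1: add NA@21 -> ring=[21:NA]
Op 2: add NB@0 -> ring=[0:NB,21:NA]
Op 3: add NC@36 -> ring=[0:NB,21:NA,36:NC]
Op 4: add ND@55 -> ring=[0:NB,21:NA,36:NC,55:ND]
Op 5: remove NA -> ring=[0:NB,36:NC,55:ND]
Op 6: route key 76: none >= 76, wrap to smallest pos 0 -> NB
Op 7: route key 58: none >= 58, wrap to smallest pos 0 -> NB
Op 8: add NE@44 -> ring=[0:NB,36:NC,44:NE,55:ND]
Op 9: add NF@34 -> ring=[0:NB,34:NF,36:NC,44:NE,55:ND]
Op 10: route key 9: smallest pos >= 9 is 34 -> NF
Final route key 42: smallest pos >= 42 is 44 -> NE

Answer: NE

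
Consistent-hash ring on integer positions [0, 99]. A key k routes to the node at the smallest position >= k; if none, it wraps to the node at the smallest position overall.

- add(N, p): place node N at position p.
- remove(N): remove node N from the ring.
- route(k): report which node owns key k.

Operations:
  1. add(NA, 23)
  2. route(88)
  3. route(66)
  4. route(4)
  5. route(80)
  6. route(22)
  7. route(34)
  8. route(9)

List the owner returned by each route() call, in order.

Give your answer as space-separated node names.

Answer: NA NA NA NA NA NA NA

Derivation:
Op 1: add NA@23 -> ring=[23:NA]
Op 2: route key 88: none >= 88, wrap to smallest pos 23 -> NA
Op 3: route key 66: none >= 66, wrap to smallest pos 23 -> NA
Op 4: route key 4: smallest pos >= 4 is 23 -> NA
Op 5: route key 80: none >= 80, wrap to smallest pos 23 -> NA
Op 6: route key 22: smallest pos >= 22 is 23 -> NA
Op 7: route key 34: none >= 34, wrap to smallest pos 23 -> NA
Op 8: route key 9: smallest pos >= 9 is 23 -> NA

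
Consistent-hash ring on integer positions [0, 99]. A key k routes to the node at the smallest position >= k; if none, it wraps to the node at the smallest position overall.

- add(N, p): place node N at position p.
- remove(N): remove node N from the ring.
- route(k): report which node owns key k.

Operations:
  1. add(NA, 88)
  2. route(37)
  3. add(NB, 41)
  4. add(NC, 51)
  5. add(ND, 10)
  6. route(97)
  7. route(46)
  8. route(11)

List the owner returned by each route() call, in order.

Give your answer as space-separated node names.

Answer: NA ND NC NB

Derivation:
Op 1: add NA@88 -> ring=[88:NA]
Op 2: route key 37: smallest pos >= 37 is 88 -> NA
Op 3: add NB@41 -> ring=[41:NB,88:NA]
Op 4: add NC@51 -> ring=[41:NB,51:NC,88:NA]
Op 5: add ND@10 -> ring=[10:ND,41:NB,51:NC,88:NA]
Op 6: route key 97: none >= 97, wrap to smallest pos 10 -> ND
Op 7: route key 46: smallest pos >= 46 is 51 -> NC
Op 8: route key 11: smallest pos >= 11 is 41 -> NB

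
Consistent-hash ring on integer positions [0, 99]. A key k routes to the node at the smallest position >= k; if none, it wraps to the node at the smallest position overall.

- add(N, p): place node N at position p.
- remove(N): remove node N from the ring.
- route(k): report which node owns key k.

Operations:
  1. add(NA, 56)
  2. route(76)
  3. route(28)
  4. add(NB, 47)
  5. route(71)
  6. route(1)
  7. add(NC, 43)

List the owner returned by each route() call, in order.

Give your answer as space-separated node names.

Answer: NA NA NB NB

Derivation:
Op 1: add NA@56 -> ring=[56:NA]
Op 2: route key 76: none >= 76, wrap to smallest pos 56 -> NA
Op 3: route key 28: smallest pos >= 28 is 56 -> NA
Op 4: add NB@47 -> ring=[47:NB,56:NA]
Op 5: route key 71: none >= 71, wrap to smallest pos 47 -> NB
Op 6: route key 1: smallest pos >= 1 is 47 -> NB
Op 7: add NC@43 -> ring=[43:NC,47:NB,56:NA]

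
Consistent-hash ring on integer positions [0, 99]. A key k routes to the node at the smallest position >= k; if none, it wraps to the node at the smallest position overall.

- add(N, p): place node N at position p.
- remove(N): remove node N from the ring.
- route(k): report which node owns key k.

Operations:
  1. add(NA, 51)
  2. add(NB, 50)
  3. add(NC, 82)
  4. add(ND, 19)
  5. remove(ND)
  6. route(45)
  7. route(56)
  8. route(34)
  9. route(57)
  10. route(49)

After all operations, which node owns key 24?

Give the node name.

Op 1: add NA@51 -> ring=[51:NA]
Op 2: add NB@50 -> ring=[50:NB,51:NA]
Op 3: add NC@82 -> ring=[50:NB,51:NA,82:NC]
Op 4: add ND@19 -> ring=[19:ND,50:NB,51:NA,82:NC]
Op 5: remove ND -> ring=[50:NB,51:NA,82:NC]
Op 6: route key 45: smallest pos >= 45 is 50 -> NB
Op 7: route key 56: smallest pos >= 56 is 82 -> NC
Op 8: route key 34: smallest pos >= 34 is 50 -> NB
Op 9: route key 57: smallest pos >= 57 is 82 -> NC
Op 10: route key 49: smallest pos >= 49 is 50 -> NB
Final route key 24: smallest pos >= 24 is 50 -> NB

Answer: NB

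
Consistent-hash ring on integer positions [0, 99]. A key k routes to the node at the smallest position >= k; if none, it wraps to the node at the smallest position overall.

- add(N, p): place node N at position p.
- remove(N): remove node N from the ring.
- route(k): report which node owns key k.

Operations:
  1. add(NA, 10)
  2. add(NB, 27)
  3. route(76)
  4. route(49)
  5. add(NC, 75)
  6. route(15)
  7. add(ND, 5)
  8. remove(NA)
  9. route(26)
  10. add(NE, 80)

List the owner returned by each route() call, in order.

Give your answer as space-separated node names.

Answer: NA NA NB NB

Derivation:
Op 1: add NA@10 -> ring=[10:NA]
Op 2: add NB@27 -> ring=[10:NA,27:NB]
Op 3: route key 76: none >= 76, wrap to smallest pos 10 -> NA
Op 4: route key 49: none >= 49, wrap to smallest pos 10 -> NA
Op 5: add NC@75 -> ring=[10:NA,27:NB,75:NC]
Op 6: route key 15: smallest pos >= 15 is 27 -> NB
Op 7: add ND@5 -> ring=[5:ND,10:NA,27:NB,75:NC]
Op 8: remove NA -> ring=[5:ND,27:NB,75:NC]
Op 9: route key 26: smallest pos >= 26 is 27 -> NB
Op 10: add NE@80 -> ring=[5:ND,27:NB,75:NC,80:NE]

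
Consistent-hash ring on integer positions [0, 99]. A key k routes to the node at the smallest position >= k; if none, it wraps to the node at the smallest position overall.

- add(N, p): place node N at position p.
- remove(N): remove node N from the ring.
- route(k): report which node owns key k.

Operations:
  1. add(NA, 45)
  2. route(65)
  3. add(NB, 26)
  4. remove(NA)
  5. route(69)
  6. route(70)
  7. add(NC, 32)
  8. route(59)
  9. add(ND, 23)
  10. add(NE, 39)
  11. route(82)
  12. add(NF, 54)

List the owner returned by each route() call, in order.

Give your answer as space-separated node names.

Op 1: add NA@45 -> ring=[45:NA]
Op 2: route key 65: none >= 65, wrap to smallest pos 45 -> NA
Op 3: add NB@26 -> ring=[26:NB,45:NA]
Op 4: remove NA -> ring=[26:NB]
Op 5: route key 69: none >= 69, wrap to smallest pos 26 -> NB
Op 6: route key 70: none >= 70, wrap to smallest pos 26 -> NB
Op 7: add NC@32 -> ring=[26:NB,32:NC]
Op 8: route key 59: none >= 59, wrap to smallest pos 26 -> NB
Op 9: add ND@23 -> ring=[23:ND,26:NB,32:NC]
Op 10: add NE@39 -> ring=[23:ND,26:NB,32:NC,39:NE]
Op 11: route key 82: none >= 82, wrap to smallest pos 23 -> ND
Op 12: add NF@54 -> ring=[23:ND,26:NB,32:NC,39:NE,54:NF]

Answer: NA NB NB NB ND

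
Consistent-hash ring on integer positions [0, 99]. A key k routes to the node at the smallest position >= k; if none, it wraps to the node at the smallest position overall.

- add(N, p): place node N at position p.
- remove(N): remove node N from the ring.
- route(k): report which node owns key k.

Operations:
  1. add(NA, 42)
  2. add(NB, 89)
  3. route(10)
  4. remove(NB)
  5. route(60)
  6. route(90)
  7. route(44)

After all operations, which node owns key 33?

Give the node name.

Answer: NA

Derivation:
Op 1: add NA@42 -> ring=[42:NA]
Op 2: add NB@89 -> ring=[42:NA,89:NB]
Op 3: route key 10: smallest pos >= 10 is 42 -> NA
Op 4: remove NB -> ring=[42:NA]
Op 5: route key 60: none >= 60, wrap to smallest pos 42 -> NA
Op 6: route key 90: none >= 90, wrap to smallest pos 42 -> NA
Op 7: route key 44: none >= 44, wrap to smallest pos 42 -> NA
Final route key 33: smallest pos >= 33 is 42 -> NA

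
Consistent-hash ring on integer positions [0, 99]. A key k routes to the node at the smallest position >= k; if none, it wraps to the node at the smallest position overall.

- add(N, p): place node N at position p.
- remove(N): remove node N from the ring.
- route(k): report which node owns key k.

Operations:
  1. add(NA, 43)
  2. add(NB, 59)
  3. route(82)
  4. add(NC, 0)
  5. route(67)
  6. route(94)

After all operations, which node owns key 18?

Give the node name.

Answer: NA

Derivation:
Op 1: add NA@43 -> ring=[43:NA]
Op 2: add NB@59 -> ring=[43:NA,59:NB]
Op 3: route key 82: none >= 82, wrap to smallest pos 43 -> NA
Op 4: add NC@0 -> ring=[0:NC,43:NA,59:NB]
Op 5: route key 67: none >= 67, wrap to smallest pos 0 -> NC
Op 6: route key 94: none >= 94, wrap to smallest pos 0 -> NC
Final route key 18: smallest pos >= 18 is 43 -> NA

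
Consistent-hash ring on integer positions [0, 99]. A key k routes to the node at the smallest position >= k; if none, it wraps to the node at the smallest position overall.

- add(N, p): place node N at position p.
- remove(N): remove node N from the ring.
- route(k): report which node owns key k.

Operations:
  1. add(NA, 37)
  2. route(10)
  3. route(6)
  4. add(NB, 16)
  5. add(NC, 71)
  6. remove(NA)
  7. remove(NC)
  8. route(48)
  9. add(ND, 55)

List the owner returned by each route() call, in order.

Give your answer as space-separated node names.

Answer: NA NA NB

Derivation:
Op 1: add NA@37 -> ring=[37:NA]
Op 2: route key 10: smallest pos >= 10 is 37 -> NA
Op 3: route key 6: smallest pos >= 6 is 37 -> NA
Op 4: add NB@16 -> ring=[16:NB,37:NA]
Op 5: add NC@71 -> ring=[16:NB,37:NA,71:NC]
Op 6: remove NA -> ring=[16:NB,71:NC]
Op 7: remove NC -> ring=[16:NB]
Op 8: route key 48: none >= 48, wrap to smallest pos 16 -> NB
Op 9: add ND@55 -> ring=[16:NB,55:ND]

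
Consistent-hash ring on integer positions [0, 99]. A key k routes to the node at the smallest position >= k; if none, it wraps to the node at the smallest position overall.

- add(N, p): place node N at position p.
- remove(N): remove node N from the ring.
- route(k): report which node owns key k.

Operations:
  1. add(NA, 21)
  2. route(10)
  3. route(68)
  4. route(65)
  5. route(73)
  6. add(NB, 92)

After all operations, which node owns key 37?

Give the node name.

Op 1: add NA@21 -> ring=[21:NA]
Op 2: route key 10: smallest pos >= 10 is 21 -> NA
Op 3: route key 68: none >= 68, wrap to smallest pos 21 -> NA
Op 4: route key 65: none >= 65, wrap to smallest pos 21 -> NA
Op 5: route key 73: none >= 73, wrap to smallest pos 21 -> NA
Op 6: add NB@92 -> ring=[21:NA,92:NB]
Final route key 37: smallest pos >= 37 is 92 -> NB

Answer: NB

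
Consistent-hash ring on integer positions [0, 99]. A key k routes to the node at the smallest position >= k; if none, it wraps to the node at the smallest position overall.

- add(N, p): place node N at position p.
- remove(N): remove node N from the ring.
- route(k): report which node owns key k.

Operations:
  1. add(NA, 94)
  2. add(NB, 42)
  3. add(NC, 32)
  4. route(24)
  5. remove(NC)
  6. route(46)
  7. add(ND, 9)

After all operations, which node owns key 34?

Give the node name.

Answer: NB

Derivation:
Op 1: add NA@94 -> ring=[94:NA]
Op 2: add NB@42 -> ring=[42:NB,94:NA]
Op 3: add NC@32 -> ring=[32:NC,42:NB,94:NA]
Op 4: route key 24: smallest pos >= 24 is 32 -> NC
Op 5: remove NC -> ring=[42:NB,94:NA]
Op 6: route key 46: smallest pos >= 46 is 94 -> NA
Op 7: add ND@9 -> ring=[9:ND,42:NB,94:NA]
Final route key 34: smallest pos >= 34 is 42 -> NB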